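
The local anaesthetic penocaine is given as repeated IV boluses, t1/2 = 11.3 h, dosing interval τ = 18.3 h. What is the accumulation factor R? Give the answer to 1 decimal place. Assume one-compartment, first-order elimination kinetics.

k = ln2 / t½ = 0.693147 / 11.3 = 0.06134 h⁻¹
e^(−kτ) = e^(−0.06134 × 18.3) = 0.3255
Accumulation ratio R = 1 / (1 − e^(−kτ)) = 1 / (1 − 0.3255) = 1.483

1.5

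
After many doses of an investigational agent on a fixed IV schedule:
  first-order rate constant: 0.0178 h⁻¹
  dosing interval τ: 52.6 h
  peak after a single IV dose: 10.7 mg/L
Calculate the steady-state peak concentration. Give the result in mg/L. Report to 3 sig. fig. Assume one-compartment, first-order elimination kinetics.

17.6 mg/L

e^(−kτ) = e^(−0.01780 × 52.6) = 0.3921
Accumulation ratio R = 1 / (1 − e^(−kτ)) = 1 / (1 − 0.3921) = 1.645
Steady-state peak = C₀ × R = 10.7 × 1.645 = 17.60 mg/L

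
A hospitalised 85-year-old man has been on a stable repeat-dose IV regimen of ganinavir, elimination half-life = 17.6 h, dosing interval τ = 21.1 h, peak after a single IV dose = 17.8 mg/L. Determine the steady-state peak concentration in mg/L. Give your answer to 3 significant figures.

k = ln2 / t½ = 0.693147 / 17.6 = 0.03938 h⁻¹
e^(−kτ) = e^(−0.03938 × 21.1) = 0.4356
Accumulation ratio R = 1 / (1 − e^(−kτ)) = 1 / (1 − 0.4356) = 1.772
Steady-state peak = C₀ × R = 17.8 × 1.772 = 31.54 mg/L

31.5 mg/L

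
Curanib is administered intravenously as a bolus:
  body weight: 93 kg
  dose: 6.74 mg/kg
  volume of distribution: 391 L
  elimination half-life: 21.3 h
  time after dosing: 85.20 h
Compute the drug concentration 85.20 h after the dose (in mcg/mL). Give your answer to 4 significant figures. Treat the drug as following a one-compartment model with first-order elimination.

0.1002 mcg/mL

Total dose = 6.74 × 93 = 626.8 mg
C₀ = Dose / Vd = 626.8 / 391 = 1.603 mg/L
k = ln2 / t½ = 0.693147 / 21.3 = 0.03254 h⁻¹
t / t½ = 85.20 / 21.3 = 4 half-lives
C = C₀ × (1/2)^4 = 1.603 × 0.06250 = 0.1002 mg/L
(0.1002 mg/L = 0.1002 mcg/mL)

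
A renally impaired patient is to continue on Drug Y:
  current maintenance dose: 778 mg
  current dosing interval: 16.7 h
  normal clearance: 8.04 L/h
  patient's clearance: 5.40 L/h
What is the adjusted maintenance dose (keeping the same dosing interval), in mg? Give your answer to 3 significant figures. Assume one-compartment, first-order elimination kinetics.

To keep the same average steady-state level, dosing rate must scale with clearance.
CL ratio = 5.40 / 8.04 = 0.6716
New dose (same interval) = 778 × 0.6716 = 522.5 mg

523 mg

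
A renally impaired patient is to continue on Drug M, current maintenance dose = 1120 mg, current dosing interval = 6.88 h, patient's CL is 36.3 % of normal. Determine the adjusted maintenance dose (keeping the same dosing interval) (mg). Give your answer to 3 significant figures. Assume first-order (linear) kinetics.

To keep the same average steady-state level, dosing rate must scale with clearance.
CL ratio = 36.3 / 100 = 0.3630
New dose (same interval) = 1120 × 0.3630 = 406.6 mg

407 mg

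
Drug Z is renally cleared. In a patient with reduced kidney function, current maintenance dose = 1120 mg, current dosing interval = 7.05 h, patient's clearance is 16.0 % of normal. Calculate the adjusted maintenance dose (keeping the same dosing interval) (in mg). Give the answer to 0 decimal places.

179 mg

To keep the same average steady-state level, dosing rate must scale with clearance.
CL ratio = 16.0 / 100 = 0.1600
New dose (same interval) = 1120 × 0.1600 = 179.2 mg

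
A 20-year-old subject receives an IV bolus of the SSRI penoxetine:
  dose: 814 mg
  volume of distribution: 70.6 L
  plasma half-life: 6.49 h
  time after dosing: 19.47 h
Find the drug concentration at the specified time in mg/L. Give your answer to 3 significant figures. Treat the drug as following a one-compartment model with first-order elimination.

C₀ = Dose / Vd = 814.0 / 70.6 = 11.53 mg/L
k = ln2 / t½ = 0.693147 / 6.49 = 0.1068 h⁻¹
t / t½ = 19.47 / 6.49 = 3 half-lives
C = C₀ × (1/2)^3 = 11.53 × 0.1250 = 1.441 mg/L

1.44 mg/L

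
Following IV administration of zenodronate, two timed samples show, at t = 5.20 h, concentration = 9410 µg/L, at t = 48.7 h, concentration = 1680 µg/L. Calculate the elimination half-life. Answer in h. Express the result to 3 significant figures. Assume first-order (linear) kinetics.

k = ln(C₁/C₂) / (t₂ − t₁) = ln(9410/1680) / (48.7 − 5.20)
  = 1.723 / 43.50 = 0.03961 h⁻¹
t½ = ln2 / k = 0.693147 / 0.03961 = 17.50 h

17.5 h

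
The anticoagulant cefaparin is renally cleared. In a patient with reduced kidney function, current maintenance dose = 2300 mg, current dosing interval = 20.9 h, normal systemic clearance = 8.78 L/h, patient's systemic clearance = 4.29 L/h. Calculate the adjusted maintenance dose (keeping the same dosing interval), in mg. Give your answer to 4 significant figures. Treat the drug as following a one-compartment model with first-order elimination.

1124 mg

To keep the same average steady-state level, dosing rate must scale with clearance.
CL ratio = 4.29 / 8.78 = 0.4886
New dose (same interval) = 2300 × 0.4886 = 1124 mg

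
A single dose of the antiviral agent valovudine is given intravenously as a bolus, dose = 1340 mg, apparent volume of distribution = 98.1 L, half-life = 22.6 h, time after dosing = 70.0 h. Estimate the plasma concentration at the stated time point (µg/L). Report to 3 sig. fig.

1600 µg/L

C₀ = Dose / Vd = 1340 / 98.1 = 13.66 mg/L
k = ln2 / t½ = 0.693147 / 22.6 = 0.03067 h⁻¹
C = C₀ · e^(−k·t) = 13.66 × e^(−0.03067 × 70.0)
  = 13.66 × 0.1168 = 1.595 mg/L
Convert: 1.595 mg/L × 1000 = 1595 µg/L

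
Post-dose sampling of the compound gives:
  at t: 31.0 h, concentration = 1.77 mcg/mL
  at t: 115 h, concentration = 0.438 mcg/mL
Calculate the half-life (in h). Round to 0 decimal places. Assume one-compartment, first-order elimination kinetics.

k = ln(C₁/C₂) / (t₂ − t₁) = ln(1.77/0.438) / (115 − 31.0)
  = 1.397 / 84.00 = 0.01663 h⁻¹
t½ = ln2 / k = 0.693147 / 0.01663 = 41.68 h

42 h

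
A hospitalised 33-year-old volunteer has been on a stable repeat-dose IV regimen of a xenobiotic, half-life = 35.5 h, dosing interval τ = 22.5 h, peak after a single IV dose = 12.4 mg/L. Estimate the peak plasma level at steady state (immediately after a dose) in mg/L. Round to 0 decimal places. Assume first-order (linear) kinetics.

k = ln2 / t½ = 0.693147 / 35.5 = 0.01953 h⁻¹
e^(−kτ) = e^(−0.01953 × 22.5) = 0.6444
Accumulation ratio R = 1 / (1 − e^(−kτ)) = 1 / (1 − 0.6444) = 2.812
Steady-state peak = C₀ × R = 12.4 × 2.812 = 34.87 mg/L

35 mg/L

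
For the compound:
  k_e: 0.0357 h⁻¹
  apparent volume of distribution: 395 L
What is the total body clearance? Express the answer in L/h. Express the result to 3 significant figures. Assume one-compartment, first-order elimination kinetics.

CL = k × Vd = 0.0357 × 395 = 14.10 L/h

14.1 L/h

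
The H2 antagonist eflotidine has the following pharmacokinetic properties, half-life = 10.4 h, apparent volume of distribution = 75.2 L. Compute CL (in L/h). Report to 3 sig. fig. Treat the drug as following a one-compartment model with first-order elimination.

5.01 L/h

k = ln2 / t½ = 0.693147 / 10.4 = 0.06665 h⁻¹
CL = k × Vd = 0.06665 × 75.2 = 5.012 L/h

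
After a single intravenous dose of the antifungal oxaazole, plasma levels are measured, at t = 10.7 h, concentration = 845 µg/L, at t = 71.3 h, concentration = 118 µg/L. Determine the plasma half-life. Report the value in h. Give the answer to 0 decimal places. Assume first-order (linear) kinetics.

21 h

k = ln(C₁/C₂) / (t₂ − t₁) = ln(845/118) / (71.3 − 10.7)
  = 1.969 / 60.60 = 0.03249 h⁻¹
t½ = ln2 / k = 0.693147 / 0.03249 = 21.33 h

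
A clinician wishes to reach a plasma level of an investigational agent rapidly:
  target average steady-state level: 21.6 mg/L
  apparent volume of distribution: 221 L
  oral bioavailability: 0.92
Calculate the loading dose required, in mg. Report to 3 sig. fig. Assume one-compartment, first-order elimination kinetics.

5190 mg

LD = Css × Vd / F = 21.6 × 221 / 0.92 = 5189 mg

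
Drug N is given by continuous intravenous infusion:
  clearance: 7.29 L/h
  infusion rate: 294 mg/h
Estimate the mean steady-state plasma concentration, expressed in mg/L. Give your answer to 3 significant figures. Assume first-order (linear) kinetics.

40.3 mg/L

At steady state Css = R₀ / CL = 294 / 7.290 = 40.33 mg/L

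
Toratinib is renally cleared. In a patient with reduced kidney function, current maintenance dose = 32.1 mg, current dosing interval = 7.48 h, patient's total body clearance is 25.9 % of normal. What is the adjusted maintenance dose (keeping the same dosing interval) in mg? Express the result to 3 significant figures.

To keep the same average steady-state level, dosing rate must scale with clearance.
CL ratio = 25.9 / 100 = 0.2590
New dose (same interval) = 32.1 × 0.2590 = 8.314 mg

8.31 mg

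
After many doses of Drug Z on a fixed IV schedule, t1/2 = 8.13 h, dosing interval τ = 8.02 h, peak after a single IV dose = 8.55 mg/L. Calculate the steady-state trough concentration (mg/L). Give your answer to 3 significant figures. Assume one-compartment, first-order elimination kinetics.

k = ln2 / t½ = 0.693147 / 8.13 = 0.08526 h⁻¹
e^(−kτ) = e^(−0.08526 × 8.02) = 0.5047
Accumulation ratio R = 1 / (1 − e^(−kτ)) = 1 / (1 − 0.5047) = 2.019
Steady-state trough = C₀ × R × e^(−kτ) = 8.55 × 2.019 × 0.5047 = 8.712 mg/L

8.71 mg/L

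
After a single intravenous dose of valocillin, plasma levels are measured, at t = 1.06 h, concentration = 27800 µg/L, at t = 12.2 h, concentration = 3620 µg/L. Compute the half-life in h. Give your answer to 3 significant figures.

k = ln(C₁/C₂) / (t₂ − t₁) = ln(27800/3620) / (12.2 − 1.06)
  = 2.039 / 11.14 = 0.1830 h⁻¹
t½ = ln2 / k = 0.693147 / 0.1830 = 3.788 h

3.79 h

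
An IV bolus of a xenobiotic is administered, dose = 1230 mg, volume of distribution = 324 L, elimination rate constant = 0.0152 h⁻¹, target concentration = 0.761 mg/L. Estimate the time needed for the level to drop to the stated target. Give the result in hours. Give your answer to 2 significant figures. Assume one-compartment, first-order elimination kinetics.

C₀ = Dose / Vd = 1230 / 324 = 3.796 mg/L
t = ln(C₀ / C) / k = ln(3.796 / 0.761) / 0.01520
  = ln(4.988) / 0.01520 = 1.607 / 0.01520 = 105.7 h

110 h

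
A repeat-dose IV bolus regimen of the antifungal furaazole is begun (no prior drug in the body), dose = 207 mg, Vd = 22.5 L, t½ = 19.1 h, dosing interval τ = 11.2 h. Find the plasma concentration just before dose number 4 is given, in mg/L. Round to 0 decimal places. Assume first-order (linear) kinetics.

13 mg/L

C₀ per dose = Dose / Vd = 207 / 22.5 = 9.200 mg/L
k = ln2 / t½ = 0.693147 / 19.1 = 0.03629 h⁻¹
Fraction remaining after one interval: r = e^(−kτ) = e^(−0.03629 × 11.2) = 0.6660
Before dose 4, 3 doses have been given (aged 1τ, 2τ, 3τ).
C_trough = C₀ × (r + r² + … + r^3) = C₀ × r(1−r^3)/(1−r)
        = 9.200 × 0.6660 × (1 − 0.2954) / (1 − 0.6660) = 12.93 mg/L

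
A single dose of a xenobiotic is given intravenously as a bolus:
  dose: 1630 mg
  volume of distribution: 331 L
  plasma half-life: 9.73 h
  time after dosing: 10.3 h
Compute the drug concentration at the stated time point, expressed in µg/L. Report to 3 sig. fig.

C₀ = Dose / Vd = 1630 / 331 = 4.924 mg/L
k = ln2 / t½ = 0.693147 / 9.73 = 0.07124 h⁻¹
C = C₀ · e^(−k·t) = 4.924 × e^(−0.07124 × 10.3)
  = 4.924 × 0.4801 = 2.364 mg/L
Convert: 2.364 mg/L × 1000 = 2364 µg/L

2360 µg/L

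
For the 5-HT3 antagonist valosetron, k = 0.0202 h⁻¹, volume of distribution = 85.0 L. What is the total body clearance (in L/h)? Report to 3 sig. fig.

CL = k × Vd = 0.0202 × 85.0 = 1.717 L/h

1.72 L/h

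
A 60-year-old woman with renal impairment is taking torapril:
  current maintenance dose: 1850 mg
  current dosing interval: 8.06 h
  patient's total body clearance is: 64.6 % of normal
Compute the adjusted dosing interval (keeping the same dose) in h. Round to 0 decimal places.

To keep the same average steady-state level, dosing rate must scale with clearance.
CL ratio = 64.6 / 100 = 0.6460
New interval (same dose) = 8.06 / 0.6460 = 12.48 h

12 h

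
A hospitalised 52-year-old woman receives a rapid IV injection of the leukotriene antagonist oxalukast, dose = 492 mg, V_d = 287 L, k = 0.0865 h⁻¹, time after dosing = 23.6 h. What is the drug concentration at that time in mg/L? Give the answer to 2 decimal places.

C₀ = Dose / Vd = 492.0 / 287 = 1.714 mg/L
C = C₀ · e^(−k·t) = 1.714 × e^(−0.08650 × 23.6)
  = 1.714 × 0.1298 = 0.2225 mg/L

0.22 mg/L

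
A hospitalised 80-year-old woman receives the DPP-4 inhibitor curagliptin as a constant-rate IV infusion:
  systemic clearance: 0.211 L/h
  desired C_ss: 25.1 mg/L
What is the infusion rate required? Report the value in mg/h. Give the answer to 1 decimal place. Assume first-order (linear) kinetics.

5.3 mg/h

At steady state, infusion rate R₀ = Css × CL = 25.1 × 0.2110 = 5.296 mg/h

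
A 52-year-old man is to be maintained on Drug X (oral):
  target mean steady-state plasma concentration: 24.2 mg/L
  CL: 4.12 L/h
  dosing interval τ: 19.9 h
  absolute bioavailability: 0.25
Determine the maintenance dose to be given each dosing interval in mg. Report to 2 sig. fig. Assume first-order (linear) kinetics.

At steady state, F × (Dose/τ) = Css × CL.
Dose = Css × CL × τ / F = 24.2 × 4.120 × 19.9 / 0.25 = 7936 mg

7900 mg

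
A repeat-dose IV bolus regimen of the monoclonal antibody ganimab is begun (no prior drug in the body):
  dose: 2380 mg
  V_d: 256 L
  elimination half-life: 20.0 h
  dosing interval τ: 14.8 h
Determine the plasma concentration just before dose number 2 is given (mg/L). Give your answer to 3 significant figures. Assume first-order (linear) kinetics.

5.57 mg/L

C₀ per dose = Dose / Vd = 2380 / 256 = 9.297 mg/L
k = ln2 / t½ = 0.693147 / 20.0 = 0.03466 h⁻¹
Fraction remaining after one interval: r = e^(−kτ) = e^(−0.03466 × 14.8) = 0.5987
Before dose 2, 1 dose has been given (aged 1τ).
C_trough = C₀ × r = 9.297 × 0.5987 = 5.566 mg/L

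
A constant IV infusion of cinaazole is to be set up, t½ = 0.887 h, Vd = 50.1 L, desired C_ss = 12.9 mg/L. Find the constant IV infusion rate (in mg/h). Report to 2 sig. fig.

510 mg/h

k = ln2 / t½ = 0.693147 / 0.887 = 0.7815 h⁻¹
CL = k × Vd = 0.7815 × 50.1 = 39.15 L/h
At steady state, infusion rate R₀ = Css × CL = 12.9 × 39.15 = 505.0 mg/h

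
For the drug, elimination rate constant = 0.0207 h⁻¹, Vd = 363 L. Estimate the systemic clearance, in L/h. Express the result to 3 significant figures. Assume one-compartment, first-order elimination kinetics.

CL = k × Vd = 0.0207 × 363 = 7.514 L/h

7.51 L/h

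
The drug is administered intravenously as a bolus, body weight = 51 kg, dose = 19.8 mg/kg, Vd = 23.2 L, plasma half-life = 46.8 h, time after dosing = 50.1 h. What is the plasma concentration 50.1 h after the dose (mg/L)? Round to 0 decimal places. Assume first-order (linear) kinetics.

Total dose = 19.8 × 51 = 1010 mg
C₀ = Dose / Vd = 1010 / 23.2 = 43.53 mg/L
k = ln2 / t½ = 0.693147 / 46.8 = 0.01481 h⁻¹
C = C₀ · e^(−k·t) = 43.53 × e^(−0.01481 × 50.1)
  = 43.53 × 0.4762 = 20.73 mg/L

21 mg/L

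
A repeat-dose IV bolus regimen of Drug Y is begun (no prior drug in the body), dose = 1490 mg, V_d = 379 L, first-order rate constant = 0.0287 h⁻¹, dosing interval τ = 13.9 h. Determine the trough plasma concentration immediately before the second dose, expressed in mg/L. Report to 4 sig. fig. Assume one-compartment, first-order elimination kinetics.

2.638 mg/L

C₀ per dose = Dose / Vd = 1490 / 379 = 3.931 mg/L
Fraction remaining after one interval: r = e^(−kτ) = e^(−0.02870 × 13.9) = 0.6710
Before dose 2, 1 dose has been given (aged 1τ).
C_trough = C₀ × r = 3.931 × 0.6710 = 2.638 mg/L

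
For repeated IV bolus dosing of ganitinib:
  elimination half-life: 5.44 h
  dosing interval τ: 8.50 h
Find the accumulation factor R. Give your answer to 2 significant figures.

1.5

k = ln2 / t½ = 0.693147 / 5.44 = 0.1274 h⁻¹
e^(−kτ) = e^(−0.1274 × 8.50) = 0.3386
Accumulation ratio R = 1 / (1 − e^(−kτ)) = 1 / (1 − 0.3386) = 1.512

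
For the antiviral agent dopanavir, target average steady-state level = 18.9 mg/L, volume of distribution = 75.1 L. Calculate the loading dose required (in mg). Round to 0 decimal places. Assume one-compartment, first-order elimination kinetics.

LD = Css × Vd = 18.9 × 75.1 = 1419 mg

1419 mg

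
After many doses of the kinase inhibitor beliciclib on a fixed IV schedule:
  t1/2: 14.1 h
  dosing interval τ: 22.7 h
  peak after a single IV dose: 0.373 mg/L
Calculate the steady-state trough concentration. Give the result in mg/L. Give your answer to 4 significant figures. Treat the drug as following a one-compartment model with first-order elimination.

k = ln2 / t½ = 0.693147 / 14.1 = 0.04916 h⁻¹
e^(−kτ) = e^(−0.04916 × 22.7) = 0.3276
Accumulation ratio R = 1 / (1 − e^(−kτ)) = 1 / (1 − 0.3276) = 1.487
Steady-state trough = C₀ × R × e^(−kτ) = 0.373 × 1.487 × 0.3276 = 0.1817 mg/L

0.1817 mg/L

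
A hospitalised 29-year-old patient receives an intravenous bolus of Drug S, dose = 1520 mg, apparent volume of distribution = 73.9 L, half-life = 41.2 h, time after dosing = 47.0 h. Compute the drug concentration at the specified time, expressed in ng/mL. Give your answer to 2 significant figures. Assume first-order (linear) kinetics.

9300 ng/mL

C₀ = Dose / Vd = 1520 / 73.9 = 20.57 mg/L
k = ln2 / t½ = 0.693147 / 41.2 = 0.01682 h⁻¹
C = C₀ · e^(−k·t) = 20.57 × e^(−0.01682 × 47.0)
  = 20.57 × 0.4536 = 9.331 mg/L
Convert: 9.331 mg/L × 1000 = 9331 ng/mL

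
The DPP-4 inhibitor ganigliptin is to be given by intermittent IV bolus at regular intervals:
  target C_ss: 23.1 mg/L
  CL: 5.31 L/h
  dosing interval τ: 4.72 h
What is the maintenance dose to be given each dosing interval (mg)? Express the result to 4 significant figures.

At steady state, Dose/τ = Css × CL.
Dose = Css × CL × τ = 23.1 × 5.310 × 4.72 = 579.0 mg

579.0 mg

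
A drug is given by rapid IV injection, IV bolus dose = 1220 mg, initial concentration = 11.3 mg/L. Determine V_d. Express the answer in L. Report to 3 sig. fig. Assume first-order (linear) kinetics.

108 L

Vd = Dose / C₀ = 1220 / 11.3 = 108.0 L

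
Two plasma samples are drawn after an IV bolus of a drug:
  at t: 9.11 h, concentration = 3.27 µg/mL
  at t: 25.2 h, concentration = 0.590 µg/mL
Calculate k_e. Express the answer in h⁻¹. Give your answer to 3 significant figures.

k = ln(C₁/C₂) / (t₂ − t₁) = ln(3.27/0.590) / (25.2 − 9.11)
  = 1.712 / 16.09 = 0.1064 h⁻¹

0.106 h⁻¹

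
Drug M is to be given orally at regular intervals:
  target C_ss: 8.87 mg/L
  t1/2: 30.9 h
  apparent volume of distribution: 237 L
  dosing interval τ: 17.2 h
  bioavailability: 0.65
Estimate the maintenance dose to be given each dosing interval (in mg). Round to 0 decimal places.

1248 mg

k = ln2 / t½ = 0.693147 / 30.9 = 0.02243 h⁻¹
CL = k × Vd = 0.02243 × 237 = 5.316 L/h
At steady state, F × (Dose/τ) = Css × CL.
Dose = Css × CL × τ / F = 8.87 × 5.316 × 17.2 / 0.65 = 1248 mg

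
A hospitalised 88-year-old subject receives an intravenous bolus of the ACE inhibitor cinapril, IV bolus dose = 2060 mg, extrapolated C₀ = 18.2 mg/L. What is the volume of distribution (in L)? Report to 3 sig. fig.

Vd = Dose / C₀ = 2060 / 18.2 = 113.2 L

113 L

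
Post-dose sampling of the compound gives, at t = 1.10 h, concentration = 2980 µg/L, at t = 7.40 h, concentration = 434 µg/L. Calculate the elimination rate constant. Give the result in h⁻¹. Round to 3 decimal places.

k = ln(C₁/C₂) / (t₂ − t₁) = ln(2980/434) / (7.40 − 1.10)
  = 1.927 / 6.300 = 0.3059 h⁻¹

0.306 h⁻¹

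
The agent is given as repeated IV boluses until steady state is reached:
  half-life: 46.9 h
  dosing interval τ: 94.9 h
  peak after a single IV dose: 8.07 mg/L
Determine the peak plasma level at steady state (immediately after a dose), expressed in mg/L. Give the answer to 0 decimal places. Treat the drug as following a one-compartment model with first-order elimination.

11 mg/L

k = ln2 / t½ = 0.693147 / 46.9 = 0.01478 h⁻¹
e^(−kτ) = e^(−0.01478 × 94.9) = 0.2460
Accumulation ratio R = 1 / (1 − e^(−kτ)) = 1 / (1 − 0.2460) = 1.326
Steady-state peak = C₀ × R = 8.07 × 1.326 = 10.70 mg/L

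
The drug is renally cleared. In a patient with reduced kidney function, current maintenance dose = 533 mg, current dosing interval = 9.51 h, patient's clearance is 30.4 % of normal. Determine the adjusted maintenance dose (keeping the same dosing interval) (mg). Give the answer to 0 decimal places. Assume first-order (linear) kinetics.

To keep the same average steady-state level, dosing rate must scale with clearance.
CL ratio = 30.4 / 100 = 0.3040
New dose (same interval) = 533 × 0.3040 = 162.0 mg

162 mg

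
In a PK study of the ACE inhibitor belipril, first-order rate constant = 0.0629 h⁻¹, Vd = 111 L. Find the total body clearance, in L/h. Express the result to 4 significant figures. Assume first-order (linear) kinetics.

CL = k × Vd = 0.0629 × 111 = 6.982 L/h

6.982 L/h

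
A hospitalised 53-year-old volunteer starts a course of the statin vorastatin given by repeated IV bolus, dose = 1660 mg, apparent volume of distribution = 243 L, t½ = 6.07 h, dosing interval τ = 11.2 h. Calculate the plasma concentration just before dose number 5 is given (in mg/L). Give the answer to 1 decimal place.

2.6 mg/L

C₀ per dose = Dose / Vd = 1660 / 243 = 6.831 mg/L
k = ln2 / t½ = 0.693147 / 6.07 = 0.1142 h⁻¹
Fraction remaining after one interval: r = e^(−kτ) = e^(−0.1142 × 11.2) = 0.2783
Before dose 5, 4 doses have been given (aged 1τ, 2τ, 3τ, 4τ).
C_trough = C₀ × (r + r² + … + r^4) = C₀ × r(1−r^4)/(1−r)
        = 6.831 × 0.2783 × (1 − 0.005999) / (1 − 0.2783) = 2.618 mg/L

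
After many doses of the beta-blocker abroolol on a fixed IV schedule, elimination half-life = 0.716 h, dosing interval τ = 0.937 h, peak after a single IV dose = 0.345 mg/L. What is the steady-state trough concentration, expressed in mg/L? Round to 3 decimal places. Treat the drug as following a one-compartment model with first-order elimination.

k = ln2 / t½ = 0.693147 / 0.716 = 0.9681 h⁻¹
e^(−kτ) = e^(−0.9681 × 0.937) = 0.4037
Accumulation ratio R = 1 / (1 − e^(−kτ)) = 1 / (1 − 0.4037) = 1.677
Steady-state trough = C₀ × R × e^(−kτ) = 0.345 × 1.677 × 0.4037 = 0.2336 mg/L

0.234 mg/L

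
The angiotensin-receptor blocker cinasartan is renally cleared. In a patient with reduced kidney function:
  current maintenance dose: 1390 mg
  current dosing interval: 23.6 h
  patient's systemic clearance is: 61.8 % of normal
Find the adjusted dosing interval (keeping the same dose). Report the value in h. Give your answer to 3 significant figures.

38.2 h

To keep the same average steady-state level, dosing rate must scale with clearance.
CL ratio = 61.8 / 100 = 0.6180
New interval (same dose) = 23.6 / 0.6180 = 38.19 h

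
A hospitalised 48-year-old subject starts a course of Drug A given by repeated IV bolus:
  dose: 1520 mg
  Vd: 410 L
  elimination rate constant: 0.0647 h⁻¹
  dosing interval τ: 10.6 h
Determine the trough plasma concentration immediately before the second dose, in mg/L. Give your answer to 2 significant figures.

C₀ per dose = Dose / Vd = 1520 / 410 = 3.707 mg/L
Fraction remaining after one interval: r = e^(−kτ) = e^(−0.06470 × 10.6) = 0.5037
Before dose 2, 1 dose has been given (aged 1τ).
C_trough = C₀ × r = 3.707 × 0.5037 = 1.867 mg/L

1.9 mg/L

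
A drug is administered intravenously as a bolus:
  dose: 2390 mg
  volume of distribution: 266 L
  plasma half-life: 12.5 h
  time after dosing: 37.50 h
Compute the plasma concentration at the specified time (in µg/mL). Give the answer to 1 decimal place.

C₀ = Dose / Vd = 2390 / 266 = 8.985 mg/L
k = ln2 / t½ = 0.693147 / 12.5 = 0.05545 h⁻¹
t / t½ = 37.50 / 12.5 = 3 half-lives
C = C₀ × (1/2)^3 = 8.985 × 0.1250 = 1.123 mg/L
(1.123 mg/L = 1.123 µg/mL)

1.1 µg/mL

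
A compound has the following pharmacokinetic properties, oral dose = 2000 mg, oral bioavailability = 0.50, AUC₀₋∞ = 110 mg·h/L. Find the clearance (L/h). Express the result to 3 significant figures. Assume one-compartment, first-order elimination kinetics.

9.09 L/h

CL = F·Dose / AUC = 0.50 × 2000 / 110 = 9.091 L/h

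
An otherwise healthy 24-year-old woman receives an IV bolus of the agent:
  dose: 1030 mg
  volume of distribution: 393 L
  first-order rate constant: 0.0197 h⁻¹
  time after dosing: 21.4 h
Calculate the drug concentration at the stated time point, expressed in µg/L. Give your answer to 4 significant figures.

1719 µg/L

C₀ = Dose / Vd = 1030 / 393 = 2.621 mg/L
C = C₀ · e^(−k·t) = 2.621 × e^(−0.01970 × 21.4)
  = 2.621 × 0.6560 = 1.719 mg/L
Convert: 1.719 mg/L × 1000 = 1719 µg/L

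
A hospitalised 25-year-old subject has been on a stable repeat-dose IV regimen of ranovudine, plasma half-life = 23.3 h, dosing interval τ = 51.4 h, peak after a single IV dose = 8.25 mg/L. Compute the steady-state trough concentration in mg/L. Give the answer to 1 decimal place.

k = ln2 / t½ = 0.693147 / 23.3 = 0.02975 h⁻¹
e^(−kτ) = e^(−0.02975 × 51.4) = 0.2167
Accumulation ratio R = 1 / (1 − e^(−kτ)) = 1 / (1 − 0.2167) = 1.277
Steady-state trough = C₀ × R × e^(−kτ) = 8.25 × 1.277 × 0.2167 = 2.283 mg/L

2.3 mg/L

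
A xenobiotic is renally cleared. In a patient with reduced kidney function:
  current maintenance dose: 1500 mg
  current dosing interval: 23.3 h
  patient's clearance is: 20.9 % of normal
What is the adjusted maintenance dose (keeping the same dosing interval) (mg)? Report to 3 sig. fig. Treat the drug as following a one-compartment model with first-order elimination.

314 mg

To keep the same average steady-state level, dosing rate must scale with clearance.
CL ratio = 20.9 / 100 = 0.2090
New dose (same interval) = 1500 × 0.2090 = 313.5 mg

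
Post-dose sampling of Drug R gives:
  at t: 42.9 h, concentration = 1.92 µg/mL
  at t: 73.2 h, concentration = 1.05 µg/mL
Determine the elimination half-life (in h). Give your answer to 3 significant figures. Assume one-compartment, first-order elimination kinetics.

k = ln(C₁/C₂) / (t₂ − t₁) = ln(1.92/1.05) / (73.2 − 42.9)
  = 0.6035 / 30.30 = 0.01992 h⁻¹
t½ = ln2 / k = 0.693147 / 0.01992 = 34.80 h

34.8 h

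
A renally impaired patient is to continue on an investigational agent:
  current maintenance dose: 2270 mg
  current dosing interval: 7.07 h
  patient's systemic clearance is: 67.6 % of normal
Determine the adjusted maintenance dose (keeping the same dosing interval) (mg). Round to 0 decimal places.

1535 mg

To keep the same average steady-state level, dosing rate must scale with clearance.
CL ratio = 67.6 / 100 = 0.6760
New dose (same interval) = 2270 × 0.6760 = 1535 mg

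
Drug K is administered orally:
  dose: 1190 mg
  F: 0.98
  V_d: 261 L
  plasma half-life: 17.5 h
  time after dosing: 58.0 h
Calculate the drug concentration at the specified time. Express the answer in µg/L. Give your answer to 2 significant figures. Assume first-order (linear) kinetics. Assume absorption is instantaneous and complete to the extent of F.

Amount reaching circulation = F × Dose = 0.98 × 1190 = 1166 mg
C₀ = F·Dose / Vd = 1166 / 261 = 4.467 mg/L
k = ln2 / t½ = 0.693147 / 17.5 = 0.03961 h⁻¹
C = C₀ · e^(−k·t) = 4.467 × e^(−0.03961 × 58.0)
  = 4.467 × 0.1005 = 0.4489 mg/L
Convert: 0.4489 mg/L × 1000 = 448.9 µg/L

450 µg/L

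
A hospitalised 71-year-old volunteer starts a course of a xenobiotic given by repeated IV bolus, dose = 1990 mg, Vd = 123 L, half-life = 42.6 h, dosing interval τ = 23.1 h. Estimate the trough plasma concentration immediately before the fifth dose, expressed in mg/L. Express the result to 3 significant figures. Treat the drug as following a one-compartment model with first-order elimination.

C₀ per dose = Dose / Vd = 1990 / 123 = 16.18 mg/L
k = ln2 / t½ = 0.693147 / 42.6 = 0.01627 h⁻¹
Fraction remaining after one interval: r = e^(−kτ) = e^(−0.01627 × 23.1) = 0.6867
Before dose 5, 4 doses have been given (aged 1τ, 2τ, 3τ, 4τ).
C_trough = C₀ × (r + r² + … + r^4) = C₀ × r(1−r^4)/(1−r)
        = 16.18 × 0.6867 × (1 − 0.2224) / (1 − 0.6867) = 27.58 mg/L

27.6 mg/L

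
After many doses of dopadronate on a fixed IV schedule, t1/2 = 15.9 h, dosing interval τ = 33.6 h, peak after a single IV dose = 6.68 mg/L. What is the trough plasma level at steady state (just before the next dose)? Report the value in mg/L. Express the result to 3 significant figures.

k = ln2 / t½ = 0.693147 / 15.9 = 0.04359 h⁻¹
e^(−kτ) = e^(−0.04359 × 33.6) = 0.2312
Accumulation ratio R = 1 / (1 − e^(−kτ)) = 1 / (1 − 0.2312) = 1.301
Steady-state trough = C₀ × R × e^(−kτ) = 6.68 × 1.301 × 0.2312 = 2.009 mg/L

2.01 mg/L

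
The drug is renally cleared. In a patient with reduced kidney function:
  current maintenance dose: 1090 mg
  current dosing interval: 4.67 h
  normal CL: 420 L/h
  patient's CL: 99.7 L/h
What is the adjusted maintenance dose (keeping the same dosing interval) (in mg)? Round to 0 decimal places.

259 mg

To keep the same average steady-state level, dosing rate must scale with clearance.
CL ratio = 99.7 / 420 = 0.2374
New dose (same interval) = 1090 × 0.2374 = 258.8 mg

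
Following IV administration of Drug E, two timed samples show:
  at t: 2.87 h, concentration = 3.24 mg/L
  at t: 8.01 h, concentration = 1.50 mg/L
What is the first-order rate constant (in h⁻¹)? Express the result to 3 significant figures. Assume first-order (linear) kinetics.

k = ln(C₁/C₂) / (t₂ − t₁) = ln(3.24/1.50) / (8.01 − 2.87)
  = 0.7701 / 5.140 = 0.1498 h⁻¹

0.150 h⁻¹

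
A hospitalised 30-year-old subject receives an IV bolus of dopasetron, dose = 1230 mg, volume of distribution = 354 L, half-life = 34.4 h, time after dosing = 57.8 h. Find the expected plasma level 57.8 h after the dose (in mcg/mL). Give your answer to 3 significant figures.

1.08 mcg/mL

C₀ = Dose / Vd = 1230 / 354 = 3.475 mg/L
k = ln2 / t½ = 0.693147 / 34.4 = 0.02015 h⁻¹
C = C₀ · e^(−k·t) = 3.475 × e^(−0.02015 × 57.8)
  = 3.475 × 0.3120 = 1.084 mg/L
(1.084 mg/L = 1.084 mcg/mL)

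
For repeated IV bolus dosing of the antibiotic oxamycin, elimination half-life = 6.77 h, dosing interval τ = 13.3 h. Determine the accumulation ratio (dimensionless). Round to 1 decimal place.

1.3

k = ln2 / t½ = 0.693147 / 6.77 = 0.1024 h⁻¹
e^(−kτ) = e^(−0.1024 × 13.3) = 0.2562
Accumulation ratio R = 1 / (1 − e^(−kτ)) = 1 / (1 − 0.2562) = 1.344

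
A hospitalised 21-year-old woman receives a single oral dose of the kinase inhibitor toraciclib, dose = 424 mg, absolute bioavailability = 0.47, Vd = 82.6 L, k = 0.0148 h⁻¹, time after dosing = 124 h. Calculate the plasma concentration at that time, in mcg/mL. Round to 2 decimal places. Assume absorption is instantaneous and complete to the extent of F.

Amount reaching circulation = F × Dose = 0.47 × 424.0 = 199.3 mg
C₀ = F·Dose / Vd = 199.3 / 82.6 = 2.413 mg/L
C = C₀ · e^(−k·t) = 2.413 × e^(−0.01480 × 124)
  = 2.413 × 0.1596 = 0.3851 mg/L
(0.3851 mg/L = 0.3851 mcg/mL)

0.39 mcg/mL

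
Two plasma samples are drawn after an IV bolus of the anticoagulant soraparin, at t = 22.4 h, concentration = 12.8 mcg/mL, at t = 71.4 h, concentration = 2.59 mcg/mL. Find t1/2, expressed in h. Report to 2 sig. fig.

21 h

k = ln(C₁/C₂) / (t₂ − t₁) = ln(12.8/2.59) / (71.4 − 22.4)
  = 1.598 / 49.00 = 0.03261 h⁻¹
t½ = ln2 / k = 0.693147 / 0.03261 = 21.26 h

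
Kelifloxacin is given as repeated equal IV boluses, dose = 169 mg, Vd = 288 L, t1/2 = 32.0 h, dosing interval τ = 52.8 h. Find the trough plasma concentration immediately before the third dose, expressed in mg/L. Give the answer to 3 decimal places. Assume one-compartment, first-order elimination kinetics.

0.247 mg/L

C₀ per dose = Dose / Vd = 169 / 288 = 0.5868 mg/L
k = ln2 / t½ = 0.693147 / 32.0 = 0.02166 h⁻¹
Fraction remaining after one interval: r = e^(−kτ) = e^(−0.02166 × 52.8) = 0.3187
Before dose 3, 2 doses have been given (aged 1τ, 2τ).
C_trough = C₀ × (r + r²) = 0.5868 × (0.3187 + 0.1016) = 0.2466 mg/L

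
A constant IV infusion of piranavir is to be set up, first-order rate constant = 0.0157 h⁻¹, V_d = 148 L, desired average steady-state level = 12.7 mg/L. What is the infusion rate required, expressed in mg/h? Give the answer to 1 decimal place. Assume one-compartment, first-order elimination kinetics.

CL = k × Vd = 0.01570 × 148 = 2.324 L/h
At steady state, infusion rate R₀ = Css × CL = 12.7 × 2.324 = 29.51 mg/h

29.5 mg/h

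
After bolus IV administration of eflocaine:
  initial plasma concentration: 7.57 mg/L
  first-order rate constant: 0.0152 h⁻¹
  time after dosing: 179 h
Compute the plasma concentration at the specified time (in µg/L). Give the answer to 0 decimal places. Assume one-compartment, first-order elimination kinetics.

498 µg/L

C = C₀ · e^(−k·t) = 7.570 × e^(−0.01520 × 179)
  = 7.570 × 0.06582 = 0.4983 mg/L
Convert: 0.4983 mg/L × 1000 = 498.3 µg/L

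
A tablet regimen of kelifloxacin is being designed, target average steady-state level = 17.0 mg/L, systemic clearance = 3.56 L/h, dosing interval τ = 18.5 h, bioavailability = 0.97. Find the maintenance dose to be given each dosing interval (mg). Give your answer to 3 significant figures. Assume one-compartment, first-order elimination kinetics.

At steady state, F × (Dose/τ) = Css × CL.
Dose = Css × CL × τ / F = 17.0 × 3.560 × 18.5 / 0.97 = 1154 mg

1150 mg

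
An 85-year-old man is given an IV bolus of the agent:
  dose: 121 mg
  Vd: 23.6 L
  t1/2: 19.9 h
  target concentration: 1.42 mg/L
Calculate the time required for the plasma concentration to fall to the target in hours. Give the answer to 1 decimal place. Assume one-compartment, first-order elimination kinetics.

36.9 h

C₀ = Dose / Vd = 121.0 / 23.6 = 5.127 mg/L
k = ln2 / t½ = 0.693147 / 19.9 = 0.03483 h⁻¹
t = ln(C₀ / C) / k = ln(5.127 / 1.42) / 0.03483
  = ln(3.611) / 0.03483 = 1.284 / 0.03483 = 36.86 h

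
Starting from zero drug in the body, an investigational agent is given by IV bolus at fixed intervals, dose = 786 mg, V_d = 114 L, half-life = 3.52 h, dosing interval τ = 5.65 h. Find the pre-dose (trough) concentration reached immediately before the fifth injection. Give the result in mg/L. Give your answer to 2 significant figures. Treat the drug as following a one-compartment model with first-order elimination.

3.3 mg/L

C₀ per dose = Dose / Vd = 786 / 114 = 6.895 mg/L
k = ln2 / t½ = 0.693147 / 3.52 = 0.1969 h⁻¹
Fraction remaining after one interval: r = e^(−kτ) = e^(−0.1969 × 5.65) = 0.3287
Before dose 5, 4 doses have been given (aged 1τ, 2τ, 3τ, 4τ).
C_trough = C₀ × (r + r² + … + r^4) = C₀ × r(1−r^4)/(1−r)
        = 6.895 × 0.3287 × (1 − 0.01167) / (1 − 0.3287) = 3.337 mg/L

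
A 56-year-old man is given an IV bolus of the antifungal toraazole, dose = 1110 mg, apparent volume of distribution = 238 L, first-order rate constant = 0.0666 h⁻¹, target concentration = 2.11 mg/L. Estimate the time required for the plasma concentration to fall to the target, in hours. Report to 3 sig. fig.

11.9 h

C₀ = Dose / Vd = 1110 / 238 = 4.664 mg/L
t = ln(C₀ / C) / k = ln(4.664 / 2.11) / 0.06660
  = ln(2.210) / 0.06660 = 0.7930 / 0.06660 = 11.91 h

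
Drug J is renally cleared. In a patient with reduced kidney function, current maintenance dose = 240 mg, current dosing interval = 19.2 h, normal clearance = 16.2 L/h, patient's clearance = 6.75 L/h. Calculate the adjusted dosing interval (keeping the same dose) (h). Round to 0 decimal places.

To keep the same average steady-state level, dosing rate must scale with clearance.
CL ratio = 6.75 / 16.2 = 0.4167
New interval (same dose) = 19.2 / 0.4167 = 46.08 h

46 h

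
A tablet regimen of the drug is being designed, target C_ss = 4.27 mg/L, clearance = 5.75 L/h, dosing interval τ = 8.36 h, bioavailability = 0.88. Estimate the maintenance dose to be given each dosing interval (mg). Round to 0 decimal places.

233 mg

At steady state, F × (Dose/τ) = Css × CL.
Dose = Css × CL × τ / F = 4.27 × 5.750 × 8.36 / 0.88 = 233.2 mg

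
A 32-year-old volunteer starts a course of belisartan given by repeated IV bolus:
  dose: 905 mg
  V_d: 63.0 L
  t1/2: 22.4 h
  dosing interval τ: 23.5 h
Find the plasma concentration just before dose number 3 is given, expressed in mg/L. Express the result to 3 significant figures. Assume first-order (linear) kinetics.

C₀ per dose = Dose / Vd = 905 / 63.0 = 14.37 mg/L
k = ln2 / t½ = 0.693147 / 22.4 = 0.03094 h⁻¹
Fraction remaining after one interval: r = e^(−kτ) = e^(−0.03094 × 23.5) = 0.4833
Before dose 3, 2 doses have been given (aged 1τ, 2τ).
C_trough = C₀ × (r + r²) = 14.37 × (0.4833 + 0.2336) = 10.30 mg/L

10.3 mg/L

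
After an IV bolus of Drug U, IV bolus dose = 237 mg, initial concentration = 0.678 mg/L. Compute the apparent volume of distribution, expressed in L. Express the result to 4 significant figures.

Vd = Dose / C₀ = 237.0 / 0.678 = 349.6 L

349.6 L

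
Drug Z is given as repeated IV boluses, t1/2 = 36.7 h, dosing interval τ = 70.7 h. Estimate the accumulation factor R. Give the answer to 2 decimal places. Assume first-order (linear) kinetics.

1.36

k = ln2 / t½ = 0.693147 / 36.7 = 0.01889 h⁻¹
e^(−kτ) = e^(−0.01889 × 70.7) = 0.2630
Accumulation ratio R = 1 / (1 − e^(−kτ)) = 1 / (1 − 0.2630) = 1.357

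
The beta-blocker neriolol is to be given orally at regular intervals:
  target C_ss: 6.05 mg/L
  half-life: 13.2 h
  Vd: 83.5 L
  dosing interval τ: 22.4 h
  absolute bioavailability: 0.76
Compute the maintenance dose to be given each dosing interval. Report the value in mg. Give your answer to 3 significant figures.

782 mg

k = ln2 / t½ = 0.693147 / 13.2 = 0.05251 h⁻¹
CL = k × Vd = 0.05251 × 83.5 = 4.385 L/h
At steady state, F × (Dose/τ) = Css × CL.
Dose = Css × CL × τ / F = 6.05 × 4.385 × 22.4 / 0.76 = 781.9 mg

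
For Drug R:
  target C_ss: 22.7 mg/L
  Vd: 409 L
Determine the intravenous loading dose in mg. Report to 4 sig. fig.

9284 mg

LD = Css × Vd = 22.7 × 409 = 9284 mg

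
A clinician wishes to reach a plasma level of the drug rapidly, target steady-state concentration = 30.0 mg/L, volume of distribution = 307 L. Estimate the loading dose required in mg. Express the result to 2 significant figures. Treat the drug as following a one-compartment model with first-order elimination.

LD = Css × Vd = 30.0 × 307 = 9210 mg

9200 mg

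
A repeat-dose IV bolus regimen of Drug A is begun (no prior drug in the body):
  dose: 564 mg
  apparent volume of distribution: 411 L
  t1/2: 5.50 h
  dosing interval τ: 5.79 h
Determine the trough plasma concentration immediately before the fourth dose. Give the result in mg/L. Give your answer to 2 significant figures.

C₀ per dose = Dose / Vd = 564 / 411 = 1.372 mg/L
k = ln2 / t½ = 0.693147 / 5.50 = 0.1260 h⁻¹
Fraction remaining after one interval: r = e^(−kτ) = e^(−0.1260 × 5.79) = 0.4821
Before dose 4, 3 doses have been given (aged 1τ, 2τ, 3τ).
C_trough = C₀ × (r + r² + … + r^3) = C₀ × r(1−r^3)/(1−r)
        = 1.372 × 0.4821 × (1 − 0.1120) / (1 − 0.4821) = 1.134 mg/L

1.1 mg/L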